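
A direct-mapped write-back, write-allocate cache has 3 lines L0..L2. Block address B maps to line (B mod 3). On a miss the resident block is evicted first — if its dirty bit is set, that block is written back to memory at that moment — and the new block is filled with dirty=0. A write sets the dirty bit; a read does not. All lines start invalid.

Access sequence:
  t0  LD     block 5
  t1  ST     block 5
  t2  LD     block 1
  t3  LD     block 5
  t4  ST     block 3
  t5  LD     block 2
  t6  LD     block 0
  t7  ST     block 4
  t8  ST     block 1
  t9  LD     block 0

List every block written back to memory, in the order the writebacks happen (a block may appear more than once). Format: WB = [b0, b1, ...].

0: R B5 → L2 miss [-]
1: W B5 → L2 hit [D]
2: R B1 → L1 miss [-]
3: R B5 → L2 hit [D]
4: W B3 → L0 miss [D]
5: R B2 → L2 miss wb→B5 [-]
6: R B0 → L0 miss wb→B3 [-]
7: W B4 → L1 miss [D]
8: W B1 → L1 miss wb→B4 [D]
9: R B0 → L0 hit [-]

WB = [5, 3, 4]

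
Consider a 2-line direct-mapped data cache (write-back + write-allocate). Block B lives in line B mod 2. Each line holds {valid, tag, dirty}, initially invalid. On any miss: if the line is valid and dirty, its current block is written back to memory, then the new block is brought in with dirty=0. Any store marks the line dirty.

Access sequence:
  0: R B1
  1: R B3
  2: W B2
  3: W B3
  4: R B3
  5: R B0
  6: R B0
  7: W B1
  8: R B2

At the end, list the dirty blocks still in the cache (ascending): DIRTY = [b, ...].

  0 | R B1 → L1 miss [-]
  1 | R B3 → L1 miss [-]
  2 | W B2 → L0 miss [D]
  3 | W B3 → L1 hit [D]
  4 | R B3 → L1 hit [D]
  5 | R B0 → L0 miss wb→B2 [-]
  6 | R B0 → L0 hit [-]
  7 | W B1 → L1 miss wb→B3 [D]
  8 | R B2 → L0 miss [-]

DIRTY = [1]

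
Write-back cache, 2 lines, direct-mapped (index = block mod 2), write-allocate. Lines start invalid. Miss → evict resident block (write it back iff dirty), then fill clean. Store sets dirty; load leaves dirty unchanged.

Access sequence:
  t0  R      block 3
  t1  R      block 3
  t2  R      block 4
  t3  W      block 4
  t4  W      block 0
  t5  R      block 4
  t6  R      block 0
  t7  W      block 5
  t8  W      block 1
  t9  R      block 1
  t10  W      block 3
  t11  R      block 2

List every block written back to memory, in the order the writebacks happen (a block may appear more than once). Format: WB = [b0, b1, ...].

  0 | R B3 → L1 miss [-]
  1 | R B3 → L1 hit [-]
  2 | R B4 → L0 miss [-]
  3 | W B4 → L0 hit [D]
  4 | W B0 → L0 miss wb→B4 [D]
  5 | R B4 → L0 miss wb→B0 [-]
  6 | R B0 → L0 miss [-]
  7 | W B5 → L1 miss [D]
  8 | W B1 → L1 miss wb→B5 [D]
  9 | R B1 → L1 hit [D]
  10 | W B3 → L1 miss wb→B1 [D]
  11 | R B2 → L0 miss [-]

WB = [4, 0, 5, 1]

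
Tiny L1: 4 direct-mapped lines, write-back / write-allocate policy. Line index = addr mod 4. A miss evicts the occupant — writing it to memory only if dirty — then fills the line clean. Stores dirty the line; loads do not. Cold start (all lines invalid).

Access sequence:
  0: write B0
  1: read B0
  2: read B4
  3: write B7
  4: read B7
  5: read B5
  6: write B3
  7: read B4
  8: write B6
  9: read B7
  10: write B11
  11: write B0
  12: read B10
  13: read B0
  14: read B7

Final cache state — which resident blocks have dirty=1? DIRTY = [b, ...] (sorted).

0: W B0 → L0 miss [D]
1: R B0 → L0 hit [D]
2: R B4 → L0 miss wb→B0 [-]
3: W B7 → L3 miss [D]
4: R B7 → L3 hit [D]
5: R B5 → L1 miss [-]
6: W B3 → L3 miss wb→B7 [D]
7: R B4 → L0 hit [-]
8: W B6 → L2 miss [D]
9: R B7 → L3 miss wb→B3 [-]
10: W B11 → L3 miss [D]
11: W B0 → L0 miss [D]
12: R B10 → L2 miss wb→B6 [-]
13: R B0 → L0 hit [D]
14: R B7 → L3 miss wb→B11 [-]

DIRTY = [0]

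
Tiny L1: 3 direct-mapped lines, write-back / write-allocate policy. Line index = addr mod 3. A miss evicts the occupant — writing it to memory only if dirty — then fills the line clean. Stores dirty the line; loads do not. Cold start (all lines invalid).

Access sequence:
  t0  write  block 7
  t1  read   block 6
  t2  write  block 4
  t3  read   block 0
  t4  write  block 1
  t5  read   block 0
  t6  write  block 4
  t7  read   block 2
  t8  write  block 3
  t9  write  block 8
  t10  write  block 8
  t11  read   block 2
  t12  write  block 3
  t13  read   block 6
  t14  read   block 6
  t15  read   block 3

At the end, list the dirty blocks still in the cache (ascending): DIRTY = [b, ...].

DIRTY = [4]

  0 | W B7 → L1 miss [D]
  1 | R B6 → L0 miss [-]
  2 | W B4 → L1 miss wb→B7 [D]
  3 | R B0 → L0 miss [-]
  4 | W B1 → L1 miss wb→B4 [D]
  5 | R B0 → L0 hit [-]
  6 | W B4 → L1 miss wb→B1 [D]
  7 | R B2 → L2 miss [-]
  8 | W B3 → L0 miss [D]
  9 | W B8 → L2 miss [D]
  10 | W B8 → L2 hit [D]
  11 | R B2 → L2 miss wb→B8 [-]
  12 | W B3 → L0 hit [D]
  13 | R B6 → L0 miss wb→B3 [-]
  14 | R B6 → L0 hit [-]
  15 | R B3 → L0 miss [-]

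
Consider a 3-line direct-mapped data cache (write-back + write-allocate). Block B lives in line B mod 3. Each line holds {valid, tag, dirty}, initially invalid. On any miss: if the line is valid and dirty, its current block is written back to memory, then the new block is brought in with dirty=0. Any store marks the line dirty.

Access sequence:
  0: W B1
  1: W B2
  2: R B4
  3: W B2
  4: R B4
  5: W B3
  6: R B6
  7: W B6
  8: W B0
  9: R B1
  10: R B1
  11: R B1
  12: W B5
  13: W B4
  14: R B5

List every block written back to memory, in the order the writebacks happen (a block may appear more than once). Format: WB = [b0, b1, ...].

WB = [1, 3, 6, 2]

  0 | W B1 → L1 miss [D]
  1 | W B2 → L2 miss [D]
  2 | R B4 → L1 miss wb→B1 [-]
  3 | W B2 → L2 hit [D]
  4 | R B4 → L1 hit [-]
  5 | W B3 → L0 miss [D]
  6 | R B6 → L0 miss wb→B3 [-]
  7 | W B6 → L0 hit [D]
  8 | W B0 → L0 miss wb→B6 [D]
  9 | R B1 → L1 miss [-]
  10 | R B1 → L1 hit [-]
  11 | R B1 → L1 hit [-]
  12 | W B5 → L2 miss wb→B2 [D]
  13 | W B4 → L1 miss [D]
  14 | R B5 → L2 hit [D]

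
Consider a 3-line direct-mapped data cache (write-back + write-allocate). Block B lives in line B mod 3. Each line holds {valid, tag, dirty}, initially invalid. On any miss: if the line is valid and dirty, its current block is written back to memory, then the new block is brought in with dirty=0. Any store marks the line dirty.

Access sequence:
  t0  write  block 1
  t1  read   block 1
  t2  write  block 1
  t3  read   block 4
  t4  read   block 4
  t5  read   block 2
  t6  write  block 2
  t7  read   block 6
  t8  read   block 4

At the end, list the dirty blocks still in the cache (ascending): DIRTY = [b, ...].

0: W B1 -> L1 miss  d=D]
1: R B1 -> L1 hit  d=D]
2: W B1 -> L1 hit  d=D]
3: R B4 -> L1 miss wb->B1  d=-]
4: R B4 -> L1 hit  d=-]
5: R B2 -> L2 miss  d=-]
6: W B2 -> L2 hit  d=D]
7: R B6 -> L0 miss  d=-]
8: R B4 -> L1 hit  d=-]

DIRTY = [2]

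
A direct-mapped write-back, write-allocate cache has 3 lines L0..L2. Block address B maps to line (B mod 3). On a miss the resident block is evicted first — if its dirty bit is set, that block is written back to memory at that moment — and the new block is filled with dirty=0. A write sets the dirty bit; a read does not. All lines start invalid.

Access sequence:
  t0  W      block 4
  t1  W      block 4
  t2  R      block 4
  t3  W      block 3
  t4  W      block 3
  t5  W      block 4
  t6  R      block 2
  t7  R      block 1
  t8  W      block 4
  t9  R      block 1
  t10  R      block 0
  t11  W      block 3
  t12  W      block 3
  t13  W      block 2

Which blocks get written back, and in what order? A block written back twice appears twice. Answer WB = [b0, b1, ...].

  0 | W B4 → L1 miss [D]
  1 | W B4 → L1 hit [D]
  2 | R B4 → L1 hit [D]
  3 | W B3 → L0 miss [D]
  4 | W B3 → L0 hit [D]
  5 | W B4 → L1 hit [D]
  6 | R B2 → L2 miss [-]
  7 | R B1 → L1 miss wb→B4 [-]
  8 | W B4 → L1 miss [D]
  9 | R B1 → L1 miss wb→B4 [-]
  10 | R B0 → L0 miss wb→B3 [-]
  11 | W B3 → L0 miss [D]
  12 | W B3 → L0 hit [D]
  13 | W B2 → L2 hit [D]

WB = [4, 4, 3]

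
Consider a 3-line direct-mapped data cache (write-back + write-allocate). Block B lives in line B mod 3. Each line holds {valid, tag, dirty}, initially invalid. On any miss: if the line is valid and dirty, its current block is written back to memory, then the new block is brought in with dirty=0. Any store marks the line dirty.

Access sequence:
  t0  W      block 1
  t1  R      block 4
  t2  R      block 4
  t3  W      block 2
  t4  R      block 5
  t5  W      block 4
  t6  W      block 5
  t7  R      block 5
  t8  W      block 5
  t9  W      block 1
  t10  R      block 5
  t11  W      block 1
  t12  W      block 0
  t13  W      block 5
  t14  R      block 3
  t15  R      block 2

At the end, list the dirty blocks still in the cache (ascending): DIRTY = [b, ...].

DIRTY = [1]

  0 | W B1 → L1 miss [D]
  1 | R B4 → L1 miss wb→B1 [-]
  2 | R B4 → L1 hit [-]
  3 | W B2 → L2 miss [D]
  4 | R B5 → L2 miss wb→B2 [-]
  5 | W B4 → L1 hit [D]
  6 | W B5 → L2 hit [D]
  7 | R B5 → L2 hit [D]
  8 | W B5 → L2 hit [D]
  9 | W B1 → L1 miss wb→B4 [D]
  10 | R B5 → L2 hit [D]
  11 | W B1 → L1 hit [D]
  12 | W B0 → L0 miss [D]
  13 | W B5 → L2 hit [D]
  14 | R B3 → L0 miss wb→B0 [-]
  15 | R B2 → L2 miss wb→B5 [-]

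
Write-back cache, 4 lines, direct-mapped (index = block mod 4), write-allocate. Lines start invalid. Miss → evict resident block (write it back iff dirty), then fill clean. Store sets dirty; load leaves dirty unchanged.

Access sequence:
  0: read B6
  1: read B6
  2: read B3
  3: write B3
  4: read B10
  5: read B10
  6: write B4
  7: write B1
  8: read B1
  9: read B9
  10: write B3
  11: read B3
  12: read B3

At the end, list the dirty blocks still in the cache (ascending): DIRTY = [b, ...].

0: R B6 → L2 miss [-]
1: R B6 → L2 hit [-]
2: R B3 → L3 miss [-]
3: W B3 → L3 hit [D]
4: R B10 → L2 miss [-]
5: R B10 → L2 hit [-]
6: W B4 → L0 miss [D]
7: W B1 → L1 miss [D]
8: R B1 → L1 hit [D]
9: R B9 → L1 miss wb→B1 [-]
10: W B3 → L3 hit [D]
11: R B3 → L3 hit [D]
12: R B3 → L3 hit [D]

DIRTY = [3, 4]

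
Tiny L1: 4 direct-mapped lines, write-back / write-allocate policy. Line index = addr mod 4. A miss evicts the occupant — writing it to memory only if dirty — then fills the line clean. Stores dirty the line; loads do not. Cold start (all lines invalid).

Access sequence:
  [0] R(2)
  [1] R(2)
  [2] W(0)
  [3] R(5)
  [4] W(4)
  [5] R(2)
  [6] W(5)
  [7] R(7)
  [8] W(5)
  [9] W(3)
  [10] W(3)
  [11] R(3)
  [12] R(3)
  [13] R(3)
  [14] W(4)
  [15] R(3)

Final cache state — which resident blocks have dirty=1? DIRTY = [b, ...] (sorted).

DIRTY = [3, 4, 5]

0: R B2 -> L2 miss  d=-]
1: R B2 -> L2 hit  d=-]
2: W B0 -> L0 miss  d=D]
3: R B5 -> L1 miss  d=-]
4: W B4 -> L0 miss wb->B0  d=D]
5: R B2 -> L2 hit  d=-]
6: W B5 -> L1 hit  d=D]
7: R B7 -> L3 miss  d=-]
8: W B5 -> L1 hit  d=D]
9: W B3 -> L3 miss  d=D]
10: W B3 -> L3 hit  d=D]
11: R B3 -> L3 hit  d=D]
12: R B3 -> L3 hit  d=D]
13: R B3 -> L3 hit  d=D]
14: W B4 -> L0 hit  d=D]
15: R B3 -> L3 hit  d=D]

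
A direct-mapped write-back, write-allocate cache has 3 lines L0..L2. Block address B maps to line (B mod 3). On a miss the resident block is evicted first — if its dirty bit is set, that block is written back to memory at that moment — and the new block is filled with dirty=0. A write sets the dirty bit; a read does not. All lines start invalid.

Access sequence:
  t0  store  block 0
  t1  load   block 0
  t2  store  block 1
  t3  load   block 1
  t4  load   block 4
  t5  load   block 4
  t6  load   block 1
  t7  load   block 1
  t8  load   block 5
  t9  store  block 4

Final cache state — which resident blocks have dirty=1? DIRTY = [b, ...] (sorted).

  0 | W B0 → L0 miss [D]
  1 | R B0 → L0 hit [D]
  2 | W B1 → L1 miss [D]
  3 | R B1 → L1 hit [D]
  4 | R B4 → L1 miss wb→B1 [-]
  5 | R B4 → L1 hit [-]
  6 | R B1 → L1 miss [-]
  7 | R B1 → L1 hit [-]
  8 | R B5 → L2 miss [-]
  9 | W B4 → L1 miss [D]

DIRTY = [0, 4]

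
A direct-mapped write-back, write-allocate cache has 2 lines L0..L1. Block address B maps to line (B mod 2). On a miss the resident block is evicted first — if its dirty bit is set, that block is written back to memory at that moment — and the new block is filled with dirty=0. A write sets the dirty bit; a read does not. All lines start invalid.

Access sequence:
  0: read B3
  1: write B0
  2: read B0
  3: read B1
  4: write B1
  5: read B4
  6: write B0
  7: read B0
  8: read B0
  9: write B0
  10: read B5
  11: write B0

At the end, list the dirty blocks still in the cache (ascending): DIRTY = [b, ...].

0: R B3 → L1 miss [-]
1: W B0 → L0 miss [D]
2: R B0 → L0 hit [D]
3: R B1 → L1 miss [-]
4: W B1 → L1 hit [D]
5: R B4 → L0 miss wb→B0 [-]
6: W B0 → L0 miss [D]
7: R B0 → L0 hit [D]
8: R B0 → L0 hit [D]
9: W B0 → L0 hit [D]
10: R B5 → L1 miss wb→B1 [-]
11: W B0 → L0 hit [D]

DIRTY = [0]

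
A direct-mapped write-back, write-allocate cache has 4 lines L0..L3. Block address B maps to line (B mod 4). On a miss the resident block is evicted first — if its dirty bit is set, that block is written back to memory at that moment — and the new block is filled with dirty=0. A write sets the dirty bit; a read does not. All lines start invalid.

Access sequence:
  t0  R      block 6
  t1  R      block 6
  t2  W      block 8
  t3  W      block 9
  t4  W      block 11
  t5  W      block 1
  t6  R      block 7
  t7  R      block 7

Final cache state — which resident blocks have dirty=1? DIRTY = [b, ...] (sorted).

  0 | R B6 → L2 miss [-]
  1 | R B6 → L2 hit [-]
  2 | W B8 → L0 miss [D]
  3 | W B9 → L1 miss [D]
  4 | W B11 → L3 miss [D]
  5 | W B1 → L1 miss wb→B9 [D]
  6 | R B7 → L3 miss wb→B11 [-]
  7 | R B7 → L3 hit [-]

DIRTY = [1, 8]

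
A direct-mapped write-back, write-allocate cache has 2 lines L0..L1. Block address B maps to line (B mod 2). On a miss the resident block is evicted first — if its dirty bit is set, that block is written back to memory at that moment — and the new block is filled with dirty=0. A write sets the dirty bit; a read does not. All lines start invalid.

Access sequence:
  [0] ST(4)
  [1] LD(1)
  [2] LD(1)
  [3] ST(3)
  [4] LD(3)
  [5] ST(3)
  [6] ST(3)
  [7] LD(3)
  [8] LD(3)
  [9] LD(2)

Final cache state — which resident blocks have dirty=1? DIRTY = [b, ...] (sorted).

  0 | W B4 → L0 miss [D]
  1 | R B1 → L1 miss [-]
  2 | R B1 → L1 hit [-]
  3 | W B3 → L1 miss [D]
  4 | R B3 → L1 hit [D]
  5 | W B3 → L1 hit [D]
  6 | W B3 → L1 hit [D]
  7 | R B3 → L1 hit [D]
  8 | R B3 → L1 hit [D]
  9 | R B2 → L0 miss wb→B4 [-]

DIRTY = [3]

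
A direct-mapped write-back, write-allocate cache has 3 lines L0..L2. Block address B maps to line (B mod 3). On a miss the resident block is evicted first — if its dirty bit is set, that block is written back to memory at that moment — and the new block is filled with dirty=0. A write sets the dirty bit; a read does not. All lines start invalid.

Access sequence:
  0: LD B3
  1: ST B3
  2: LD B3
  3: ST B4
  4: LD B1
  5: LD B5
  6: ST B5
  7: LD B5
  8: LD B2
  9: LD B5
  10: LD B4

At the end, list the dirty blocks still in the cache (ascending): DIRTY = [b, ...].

  0 | R B3 → L0 miss [-]
  1 | W B3 → L0 hit [D]
  2 | R B3 → L0 hit [D]
  3 | W B4 → L1 miss [D]
  4 | R B1 → L1 miss wb→B4 [-]
  5 | R B5 → L2 miss [-]
  6 | W B5 → L2 hit [D]
  7 | R B5 → L2 hit [D]
  8 | R B2 → L2 miss wb→B5 [-]
  9 | R B5 → L2 miss [-]
  10 | R B4 → L1 miss [-]

DIRTY = [3]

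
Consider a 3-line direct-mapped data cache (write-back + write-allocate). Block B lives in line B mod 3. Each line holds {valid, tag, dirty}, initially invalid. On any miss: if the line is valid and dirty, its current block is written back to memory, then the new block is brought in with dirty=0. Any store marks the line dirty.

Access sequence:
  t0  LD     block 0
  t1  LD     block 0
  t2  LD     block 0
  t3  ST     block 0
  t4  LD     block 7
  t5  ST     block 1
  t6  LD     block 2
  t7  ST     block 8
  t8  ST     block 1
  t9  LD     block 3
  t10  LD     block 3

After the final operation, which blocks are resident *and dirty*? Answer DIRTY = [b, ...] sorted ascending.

  0 | R B0 → L0 miss [-]
  1 | R B0 → L0 hit [-]
  2 | R B0 → L0 hit [-]
  3 | W B0 → L0 hit [D]
  4 | R B7 → L1 miss [-]
  5 | W B1 → L1 miss [D]
  6 | R B2 → L2 miss [-]
  7 | W B8 → L2 miss [D]
  8 | W B1 → L1 hit [D]
  9 | R B3 → L0 miss wb→B0 [-]
  10 | R B3 → L0 hit [-]

DIRTY = [1, 8]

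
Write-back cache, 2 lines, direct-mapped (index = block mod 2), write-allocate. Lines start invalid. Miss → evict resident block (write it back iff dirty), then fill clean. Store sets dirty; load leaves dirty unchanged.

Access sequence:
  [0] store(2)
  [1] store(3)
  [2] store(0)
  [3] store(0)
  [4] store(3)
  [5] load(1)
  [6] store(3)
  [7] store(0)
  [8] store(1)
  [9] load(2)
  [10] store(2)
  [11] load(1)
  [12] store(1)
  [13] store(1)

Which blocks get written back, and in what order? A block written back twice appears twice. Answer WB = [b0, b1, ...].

0: W B2 → L0 miss [D]
1: W B3 → L1 miss [D]
2: W B0 → L0 miss wb→B2 [D]
3: W B0 → L0 hit [D]
4: W B3 → L1 hit [D]
5: R B1 → L1 miss wb→B3 [-]
6: W B3 → L1 miss [D]
7: W B0 → L0 hit [D]
8: W B1 → L1 miss wb→B3 [D]
9: R B2 → L0 miss wb→B0 [-]
10: W B2 → L0 hit [D]
11: R B1 → L1 hit [D]
12: W B1 → L1 hit [D]
13: W B1 → L1 hit [D]

WB = [2, 3, 3, 0]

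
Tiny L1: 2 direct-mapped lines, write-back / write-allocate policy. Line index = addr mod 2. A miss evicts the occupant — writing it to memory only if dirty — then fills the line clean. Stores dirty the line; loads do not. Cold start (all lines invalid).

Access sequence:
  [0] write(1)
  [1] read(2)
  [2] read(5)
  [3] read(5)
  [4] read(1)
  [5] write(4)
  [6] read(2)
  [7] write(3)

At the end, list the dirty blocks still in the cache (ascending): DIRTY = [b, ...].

0: W B1 -> L1 miss  d=D]
1: R B2 -> L0 miss  d=-]
2: R B5 -> L1 miss wb->B1  d=-]
3: R B5 -> L1 hit  d=-]
4: R B1 -> L1 miss  d=-]
5: W B4 -> L0 miss  d=D]
6: R B2 -> L0 miss wb->B4  d=-]
7: W B3 -> L1 miss  d=D]

DIRTY = [3]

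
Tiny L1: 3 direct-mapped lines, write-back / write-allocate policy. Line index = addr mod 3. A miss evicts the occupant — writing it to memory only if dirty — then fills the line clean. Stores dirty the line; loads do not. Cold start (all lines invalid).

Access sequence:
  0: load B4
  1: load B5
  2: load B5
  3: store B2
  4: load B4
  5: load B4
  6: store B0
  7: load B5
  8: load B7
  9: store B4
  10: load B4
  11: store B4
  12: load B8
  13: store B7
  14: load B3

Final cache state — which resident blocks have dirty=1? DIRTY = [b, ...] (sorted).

DIRTY = [7]

0: R B4 -> L1 miss  d=-]
1: R B5 -> L2 miss  d=-]
2: R B5 -> L2 hit  d=-]
3: W B2 -> L2 miss  d=D]
4: R B4 -> L1 hit  d=-]
5: R B4 -> L1 hit  d=-]
6: W B0 -> L0 miss  d=D]
7: R B5 -> L2 miss wb->B2  d=-]
8: R B7 -> L1 miss  d=-]
9: W B4 -> L1 miss  d=D]
10: R B4 -> L1 hit  d=D]
11: W B4 -> L1 hit  d=D]
12: R B8 -> L2 miss  d=-]
13: W B7 -> L1 miss wb->B4  d=D]
14: R B3 -> L0 miss wb->B0  d=-]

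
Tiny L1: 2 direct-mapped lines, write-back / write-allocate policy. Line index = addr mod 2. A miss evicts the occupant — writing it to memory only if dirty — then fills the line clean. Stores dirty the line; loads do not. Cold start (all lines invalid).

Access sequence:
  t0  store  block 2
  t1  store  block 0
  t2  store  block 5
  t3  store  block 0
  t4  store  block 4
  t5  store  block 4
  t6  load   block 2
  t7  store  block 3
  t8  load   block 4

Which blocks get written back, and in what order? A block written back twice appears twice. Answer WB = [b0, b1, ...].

WB = [2, 0, 4, 5]

0: W B2 → L0 miss [D]
1: W B0 → L0 miss wb→B2 [D]
2: W B5 → L1 miss [D]
3: W B0 → L0 hit [D]
4: W B4 → L0 miss wb→B0 [D]
5: W B4 → L0 hit [D]
6: R B2 → L0 miss wb→B4 [-]
7: W B3 → L1 miss wb→B5 [D]
8: R B4 → L0 miss [-]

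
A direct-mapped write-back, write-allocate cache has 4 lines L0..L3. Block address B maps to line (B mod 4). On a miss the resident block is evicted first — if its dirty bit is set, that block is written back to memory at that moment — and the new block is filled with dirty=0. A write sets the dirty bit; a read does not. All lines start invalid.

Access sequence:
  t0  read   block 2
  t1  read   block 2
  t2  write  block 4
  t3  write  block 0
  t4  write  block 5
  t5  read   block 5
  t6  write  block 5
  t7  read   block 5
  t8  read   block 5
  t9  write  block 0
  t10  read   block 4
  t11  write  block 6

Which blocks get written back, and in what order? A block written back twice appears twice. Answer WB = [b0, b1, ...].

WB = [4, 0]

  0 | R B2 → L2 miss [-]
  1 | R B2 → L2 hit [-]
  2 | W B4 → L0 miss [D]
  3 | W B0 → L0 miss wb→B4 [D]
  4 | W B5 → L1 miss [D]
  5 | R B5 → L1 hit [D]
  6 | W B5 → L1 hit [D]
  7 | R B5 → L1 hit [D]
  8 | R B5 → L1 hit [D]
  9 | W B0 → L0 hit [D]
  10 | R B4 → L0 miss wb→B0 [-]
  11 | W B6 → L2 miss [D]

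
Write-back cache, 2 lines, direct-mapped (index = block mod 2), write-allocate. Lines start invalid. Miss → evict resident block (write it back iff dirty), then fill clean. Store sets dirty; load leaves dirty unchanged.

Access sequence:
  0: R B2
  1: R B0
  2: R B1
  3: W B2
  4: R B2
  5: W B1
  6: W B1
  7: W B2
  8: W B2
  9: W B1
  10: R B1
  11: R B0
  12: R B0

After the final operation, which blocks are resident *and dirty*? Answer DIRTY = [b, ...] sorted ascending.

0: R B2 -> L0 miss  d=-]
1: R B0 -> L0 miss  d=-]
2: R B1 -> L1 miss  d=-]
3: W B2 -> L0 miss  d=D]
4: R B2 -> L0 hit  d=D]
5: W B1 -> L1 hit  d=D]
6: W B1 -> L1 hit  d=D]
7: W B2 -> L0 hit  d=D]
8: W B2 -> L0 hit  d=D]
9: W B1 -> L1 hit  d=D]
10: R B1 -> L1 hit  d=D]
11: R B0 -> L0 miss wb->B2  d=-]
12: R B0 -> L0 hit  d=-]

DIRTY = [1]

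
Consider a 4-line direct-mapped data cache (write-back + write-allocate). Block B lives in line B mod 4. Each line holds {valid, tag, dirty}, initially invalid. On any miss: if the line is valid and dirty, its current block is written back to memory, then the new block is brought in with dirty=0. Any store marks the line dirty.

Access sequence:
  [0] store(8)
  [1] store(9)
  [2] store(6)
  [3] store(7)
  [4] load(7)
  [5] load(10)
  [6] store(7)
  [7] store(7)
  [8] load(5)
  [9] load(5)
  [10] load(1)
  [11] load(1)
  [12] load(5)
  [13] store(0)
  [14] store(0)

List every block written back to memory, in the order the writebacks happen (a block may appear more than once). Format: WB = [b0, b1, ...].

WB = [6, 9, 8]

0: W B8 → L0 miss [D]
1: W B9 → L1 miss [D]
2: W B6 → L2 miss [D]
3: W B7 → L3 miss [D]
4: R B7 → L3 hit [D]
5: R B10 → L2 miss wb→B6 [-]
6: W B7 → L3 hit [D]
7: W B7 → L3 hit [D]
8: R B5 → L1 miss wb→B9 [-]
9: R B5 → L1 hit [-]
10: R B1 → L1 miss [-]
11: R B1 → L1 hit [-]
12: R B5 → L1 miss [-]
13: W B0 → L0 miss wb→B8 [D]
14: W B0 → L0 hit [D]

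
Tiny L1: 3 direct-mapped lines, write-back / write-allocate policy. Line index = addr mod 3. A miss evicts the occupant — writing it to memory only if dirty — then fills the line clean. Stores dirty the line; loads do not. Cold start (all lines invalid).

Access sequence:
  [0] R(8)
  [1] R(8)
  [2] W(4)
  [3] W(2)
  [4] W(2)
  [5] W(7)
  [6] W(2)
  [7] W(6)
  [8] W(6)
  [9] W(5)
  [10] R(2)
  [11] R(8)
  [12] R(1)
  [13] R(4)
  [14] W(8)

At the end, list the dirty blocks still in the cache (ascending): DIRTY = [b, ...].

  0 | R B8 → L2 miss [-]
  1 | R B8 → L2 hit [-]
  2 | W B4 → L1 miss [D]
  3 | W B2 → L2 miss [D]
  4 | W B2 → L2 hit [D]
  5 | W B7 → L1 miss wb→B4 [D]
  6 | W B2 → L2 hit [D]
  7 | W B6 → L0 miss [D]
  8 | W B6 → L0 hit [D]
  9 | W B5 → L2 miss wb→B2 [D]
  10 | R B2 → L2 miss wb→B5 [-]
  11 | R B8 → L2 miss [-]
  12 | R B1 → L1 miss wb→B7 [-]
  13 | R B4 → L1 miss [-]
  14 | W B8 → L2 hit [D]

DIRTY = [6, 8]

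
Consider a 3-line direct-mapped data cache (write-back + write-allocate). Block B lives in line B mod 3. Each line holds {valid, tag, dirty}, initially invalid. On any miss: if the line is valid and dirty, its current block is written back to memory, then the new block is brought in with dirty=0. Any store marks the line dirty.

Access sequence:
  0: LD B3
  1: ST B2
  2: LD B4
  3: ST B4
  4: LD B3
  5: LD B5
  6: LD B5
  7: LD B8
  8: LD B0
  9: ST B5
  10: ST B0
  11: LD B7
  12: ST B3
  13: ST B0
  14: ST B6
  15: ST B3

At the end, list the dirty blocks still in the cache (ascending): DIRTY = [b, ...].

DIRTY = [3, 5]

0: R B3 → L0 miss [-]
1: W B2 → L2 miss [D]
2: R B4 → L1 miss [-]
3: W B4 → L1 hit [D]
4: R B3 → L0 hit [-]
5: R B5 → L2 miss wb→B2 [-]
6: R B5 → L2 hit [-]
7: R B8 → L2 miss [-]
8: R B0 → L0 miss [-]
9: W B5 → L2 miss [D]
10: W B0 → L0 hit [D]
11: R B7 → L1 miss wb→B4 [-]
12: W B3 → L0 miss wb→B0 [D]
13: W B0 → L0 miss wb→B3 [D]
14: W B6 → L0 miss wb→B0 [D]
15: W B3 → L0 miss wb→B6 [D]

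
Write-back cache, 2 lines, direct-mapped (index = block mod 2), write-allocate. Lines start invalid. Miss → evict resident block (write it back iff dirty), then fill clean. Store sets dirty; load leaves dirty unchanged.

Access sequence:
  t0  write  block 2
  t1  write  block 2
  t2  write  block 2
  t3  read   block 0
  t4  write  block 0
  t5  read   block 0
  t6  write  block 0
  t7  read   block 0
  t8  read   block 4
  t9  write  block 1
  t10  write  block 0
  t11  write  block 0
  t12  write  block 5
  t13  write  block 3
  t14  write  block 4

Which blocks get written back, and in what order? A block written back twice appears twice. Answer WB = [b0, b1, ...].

WB = [2, 0, 1, 5, 0]

0: W B2 → L0 miss [D]
1: W B2 → L0 hit [D]
2: W B2 → L0 hit [D]
3: R B0 → L0 miss wb→B2 [-]
4: W B0 → L0 hit [D]
5: R B0 → L0 hit [D]
6: W B0 → L0 hit [D]
7: R B0 → L0 hit [D]
8: R B4 → L0 miss wb→B0 [-]
9: W B1 → L1 miss [D]
10: W B0 → L0 miss [D]
11: W B0 → L0 hit [D]
12: W B5 → L1 miss wb→B1 [D]
13: W B3 → L1 miss wb→B5 [D]
14: W B4 → L0 miss wb→B0 [D]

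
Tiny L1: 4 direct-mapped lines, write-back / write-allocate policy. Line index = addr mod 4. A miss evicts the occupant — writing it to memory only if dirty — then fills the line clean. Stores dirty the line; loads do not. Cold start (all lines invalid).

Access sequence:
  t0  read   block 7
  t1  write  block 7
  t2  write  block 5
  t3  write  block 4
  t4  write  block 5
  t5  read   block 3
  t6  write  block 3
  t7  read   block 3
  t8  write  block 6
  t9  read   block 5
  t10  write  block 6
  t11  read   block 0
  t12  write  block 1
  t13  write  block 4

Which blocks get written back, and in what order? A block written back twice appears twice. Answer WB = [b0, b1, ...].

WB = [7, 4, 5]

  0 | R B7 → L3 miss [-]
  1 | W B7 → L3 hit [D]
  2 | W B5 → L1 miss [D]
  3 | W B4 → L0 miss [D]
  4 | W B5 → L1 hit [D]
  5 | R B3 → L3 miss wb→B7 [-]
  6 | W B3 → L3 hit [D]
  7 | R B3 → L3 hit [D]
  8 | W B6 → L2 miss [D]
  9 | R B5 → L1 hit [D]
  10 | W B6 → L2 hit [D]
  11 | R B0 → L0 miss wb→B4 [-]
  12 | W B1 → L1 miss wb→B5 [D]
  13 | W B4 → L0 miss [D]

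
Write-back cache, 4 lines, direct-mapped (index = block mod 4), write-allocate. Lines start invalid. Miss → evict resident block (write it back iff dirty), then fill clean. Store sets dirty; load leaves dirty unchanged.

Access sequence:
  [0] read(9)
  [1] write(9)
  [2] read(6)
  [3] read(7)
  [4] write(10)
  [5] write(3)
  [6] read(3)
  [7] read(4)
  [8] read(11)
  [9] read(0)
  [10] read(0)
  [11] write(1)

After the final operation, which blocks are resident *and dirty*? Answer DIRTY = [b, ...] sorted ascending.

  0 | R B9 → L1 miss [-]
  1 | W B9 → L1 hit [D]
  2 | R B6 → L2 miss [-]
  3 | R B7 → L3 miss [-]
  4 | W B10 → L2 miss [D]
  5 | W B3 → L3 miss [D]
  6 | R B3 → L3 hit [D]
  7 | R B4 → L0 miss [-]
  8 | R B11 → L3 miss wb→B3 [-]
  9 | R B0 → L0 miss [-]
  10 | R B0 → L0 hit [-]
  11 | W B1 → L1 miss wb→B9 [D]

DIRTY = [1, 10]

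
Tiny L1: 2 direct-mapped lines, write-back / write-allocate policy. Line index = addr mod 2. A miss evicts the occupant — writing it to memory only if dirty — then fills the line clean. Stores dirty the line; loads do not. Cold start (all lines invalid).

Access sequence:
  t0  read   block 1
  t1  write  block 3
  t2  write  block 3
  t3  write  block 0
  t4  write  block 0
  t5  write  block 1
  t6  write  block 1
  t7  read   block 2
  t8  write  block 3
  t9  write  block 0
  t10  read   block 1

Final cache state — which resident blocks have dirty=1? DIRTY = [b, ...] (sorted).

DIRTY = [0]

0: R B1 → L1 miss [-]
1: W B3 → L1 miss [D]
2: W B3 → L1 hit [D]
3: W B0 → L0 miss [D]
4: W B0 → L0 hit [D]
5: W B1 → L1 miss wb→B3 [D]
6: W B1 → L1 hit [D]
7: R B2 → L0 miss wb→B0 [-]
8: W B3 → L1 miss wb→B1 [D]
9: W B0 → L0 miss [D]
10: R B1 → L1 miss wb→B3 [-]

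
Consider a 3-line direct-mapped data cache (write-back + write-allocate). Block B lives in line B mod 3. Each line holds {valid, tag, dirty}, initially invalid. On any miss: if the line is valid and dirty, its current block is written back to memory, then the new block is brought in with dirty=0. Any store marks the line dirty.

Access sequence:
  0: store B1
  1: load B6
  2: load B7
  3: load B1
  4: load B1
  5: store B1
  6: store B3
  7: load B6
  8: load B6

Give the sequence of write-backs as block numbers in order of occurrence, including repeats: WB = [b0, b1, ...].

WB = [1, 3]

  0 | W B1 → L1 miss [D]
  1 | R B6 → L0 miss [-]
  2 | R B7 → L1 miss wb→B1 [-]
  3 | R B1 → L1 miss [-]
  4 | R B1 → L1 hit [-]
  5 | W B1 → L1 hit [D]
  6 | W B3 → L0 miss [D]
  7 | R B6 → L0 miss wb→B3 [-]
  8 | R B6 → L0 hit [-]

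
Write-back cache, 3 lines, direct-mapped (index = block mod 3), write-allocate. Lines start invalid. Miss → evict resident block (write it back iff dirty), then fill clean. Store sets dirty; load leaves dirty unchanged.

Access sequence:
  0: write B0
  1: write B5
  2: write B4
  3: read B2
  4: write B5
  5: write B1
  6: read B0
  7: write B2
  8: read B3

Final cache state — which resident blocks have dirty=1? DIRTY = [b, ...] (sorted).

DIRTY = [1, 2]

0: W B0 → L0 miss [D]
1: W B5 → L2 miss [D]
2: W B4 → L1 miss [D]
3: R B2 → L2 miss wb→B5 [-]
4: W B5 → L2 miss [D]
5: W B1 → L1 miss wb→B4 [D]
6: R B0 → L0 hit [D]
7: W B2 → L2 miss wb→B5 [D]
8: R B3 → L0 miss wb→B0 [-]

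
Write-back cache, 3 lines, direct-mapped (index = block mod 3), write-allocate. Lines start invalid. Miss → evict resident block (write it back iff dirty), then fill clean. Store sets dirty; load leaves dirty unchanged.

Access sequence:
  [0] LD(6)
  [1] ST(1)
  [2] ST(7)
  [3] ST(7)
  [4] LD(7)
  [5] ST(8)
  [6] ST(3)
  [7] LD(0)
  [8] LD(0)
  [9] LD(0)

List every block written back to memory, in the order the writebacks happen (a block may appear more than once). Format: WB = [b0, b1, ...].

0: R B6 -> L0 miss  d=-]
1: W B1 -> L1 miss  d=D]
2: W B7 -> L1 miss wb->B1  d=D]
3: W B7 -> L1 hit  d=D]
4: R B7 -> L1 hit  d=D]
5: W B8 -> L2 miss  d=D]
6: W B3 -> L0 miss  d=D]
7: R B0 -> L0 miss wb->B3  d=-]
8: R B0 -> L0 hit  d=-]
9: R B0 -> L0 hit  d=-]

WB = [1, 3]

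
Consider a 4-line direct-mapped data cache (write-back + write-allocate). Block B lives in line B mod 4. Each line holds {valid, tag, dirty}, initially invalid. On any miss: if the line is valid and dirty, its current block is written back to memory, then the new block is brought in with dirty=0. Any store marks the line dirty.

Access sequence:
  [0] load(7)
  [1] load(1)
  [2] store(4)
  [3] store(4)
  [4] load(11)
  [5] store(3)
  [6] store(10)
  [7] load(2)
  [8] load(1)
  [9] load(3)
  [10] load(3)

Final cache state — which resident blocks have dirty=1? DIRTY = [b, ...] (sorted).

DIRTY = [3, 4]

0: R B7 -> L3 miss  d=-]
1: R B1 -> L1 miss  d=-]
2: W B4 -> L0 miss  d=D]
3: W B4 -> L0 hit  d=D]
4: R B11 -> L3 miss  d=-]
5: W B3 -> L3 miss  d=D]
6: W B10 -> L2 miss  d=D]
7: R B2 -> L2 miss wb->B10  d=-]
8: R B1 -> L1 hit  d=-]
9: R B3 -> L3 hit  d=D]
10: R B3 -> L3 hit  d=D]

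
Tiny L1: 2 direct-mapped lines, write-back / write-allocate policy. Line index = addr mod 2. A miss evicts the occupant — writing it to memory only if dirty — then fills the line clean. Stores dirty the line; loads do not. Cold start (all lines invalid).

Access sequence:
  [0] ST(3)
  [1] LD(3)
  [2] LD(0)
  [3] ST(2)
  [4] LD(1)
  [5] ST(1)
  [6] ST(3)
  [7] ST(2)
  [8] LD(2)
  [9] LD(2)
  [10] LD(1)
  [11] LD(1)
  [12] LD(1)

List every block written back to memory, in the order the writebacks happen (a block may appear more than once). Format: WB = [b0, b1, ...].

WB = [3, 1, 3]

0: W B3 → L1 miss [D]
1: R B3 → L1 hit [D]
2: R B0 → L0 miss [-]
3: W B2 → L0 miss [D]
4: R B1 → L1 miss wb→B3 [-]
5: W B1 → L1 hit [D]
6: W B3 → L1 miss wb→B1 [D]
7: W B2 → L0 hit [D]
8: R B2 → L0 hit [D]
9: R B2 → L0 hit [D]
10: R B1 → L1 miss wb→B3 [-]
11: R B1 → L1 hit [-]
12: R B1 → L1 hit [-]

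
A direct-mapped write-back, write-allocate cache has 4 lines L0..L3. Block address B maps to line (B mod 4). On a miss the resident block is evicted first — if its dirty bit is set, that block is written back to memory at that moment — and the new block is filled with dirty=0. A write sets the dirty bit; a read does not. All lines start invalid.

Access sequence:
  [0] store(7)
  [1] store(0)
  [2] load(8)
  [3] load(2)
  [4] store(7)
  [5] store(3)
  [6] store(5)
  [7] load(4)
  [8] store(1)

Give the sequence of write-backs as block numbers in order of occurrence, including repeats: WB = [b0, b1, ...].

  0 | W B7 → L3 miss [D]
  1 | W B0 → L0 miss [D]
  2 | R B8 → L0 miss wb→B0 [-]
  3 | R B2 → L2 miss [-]
  4 | W B7 → L3 hit [D]
  5 | W B3 → L3 miss wb→B7 [D]
  6 | W B5 → L1 miss [D]
  7 | R B4 → L0 miss [-]
  8 | W B1 → L1 miss wb→B5 [D]

WB = [0, 7, 5]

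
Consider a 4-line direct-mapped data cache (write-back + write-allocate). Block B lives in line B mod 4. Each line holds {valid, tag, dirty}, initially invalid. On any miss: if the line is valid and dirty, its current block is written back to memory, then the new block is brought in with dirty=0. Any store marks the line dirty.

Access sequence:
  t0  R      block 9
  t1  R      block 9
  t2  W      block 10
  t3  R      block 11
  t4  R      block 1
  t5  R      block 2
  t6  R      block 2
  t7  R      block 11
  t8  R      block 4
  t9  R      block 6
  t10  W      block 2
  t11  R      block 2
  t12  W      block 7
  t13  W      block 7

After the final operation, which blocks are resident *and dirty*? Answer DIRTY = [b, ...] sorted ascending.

DIRTY = [2, 7]

0: R B9 -> L1 miss  d=-]
1: R B9 -> L1 hit  d=-]
2: W B10 -> L2 miss  d=D]
3: R B11 -> L3 miss  d=-]
4: R B1 -> L1 miss  d=-]
5: R B2 -> L2 miss wb->B10  d=-]
6: R B2 -> L2 hit  d=-]
7: R B11 -> L3 hit  d=-]
8: R B4 -> L0 miss  d=-]
9: R B6 -> L2 miss  d=-]
10: W B2 -> L2 miss  d=D]
11: R B2 -> L2 hit  d=D]
12: W B7 -> L3 miss  d=D]
13: W B7 -> L3 hit  d=D]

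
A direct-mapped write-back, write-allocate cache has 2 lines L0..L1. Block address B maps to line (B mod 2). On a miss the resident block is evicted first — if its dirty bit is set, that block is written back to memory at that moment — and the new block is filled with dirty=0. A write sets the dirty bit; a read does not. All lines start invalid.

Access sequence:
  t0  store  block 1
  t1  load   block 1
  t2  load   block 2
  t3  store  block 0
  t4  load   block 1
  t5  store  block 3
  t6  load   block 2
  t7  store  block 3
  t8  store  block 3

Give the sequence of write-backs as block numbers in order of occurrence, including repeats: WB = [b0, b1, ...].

WB = [1, 0]

0: W B1 -> L1 miss  d=D]
1: R B1 -> L1 hit  d=D]
2: R B2 -> L0 miss  d=-]
3: W B0 -> L0 miss  d=D]
4: R B1 -> L1 hit  d=D]
5: W B3 -> L1 miss wb->B1  d=D]
6: R B2 -> L0 miss wb->B0  d=-]
7: W B3 -> L1 hit  d=D]
8: W B3 -> L1 hit  d=D]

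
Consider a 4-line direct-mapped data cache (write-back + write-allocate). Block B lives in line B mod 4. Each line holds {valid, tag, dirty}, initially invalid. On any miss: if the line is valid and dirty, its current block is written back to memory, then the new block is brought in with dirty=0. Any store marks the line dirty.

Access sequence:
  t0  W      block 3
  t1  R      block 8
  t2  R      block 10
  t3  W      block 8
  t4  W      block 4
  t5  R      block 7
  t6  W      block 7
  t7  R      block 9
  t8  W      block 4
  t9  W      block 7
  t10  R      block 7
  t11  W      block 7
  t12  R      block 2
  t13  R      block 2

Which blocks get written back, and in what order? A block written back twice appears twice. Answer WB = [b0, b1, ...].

  0 | W B3 → L3 miss [D]
  1 | R B8 → L0 miss [-]
  2 | R B10 → L2 miss [-]
  3 | W B8 → L0 hit [D]
  4 | W B4 → L0 miss wb→B8 [D]
  5 | R B7 → L3 miss wb→B3 [-]
  6 | W B7 → L3 hit [D]
  7 | R B9 → L1 miss [-]
  8 | W B4 → L0 hit [D]
  9 | W B7 → L3 hit [D]
  10 | R B7 → L3 hit [D]
  11 | W B7 → L3 hit [D]
  12 | R B2 → L2 miss [-]
  13 | R B2 → L2 hit [-]

WB = [8, 3]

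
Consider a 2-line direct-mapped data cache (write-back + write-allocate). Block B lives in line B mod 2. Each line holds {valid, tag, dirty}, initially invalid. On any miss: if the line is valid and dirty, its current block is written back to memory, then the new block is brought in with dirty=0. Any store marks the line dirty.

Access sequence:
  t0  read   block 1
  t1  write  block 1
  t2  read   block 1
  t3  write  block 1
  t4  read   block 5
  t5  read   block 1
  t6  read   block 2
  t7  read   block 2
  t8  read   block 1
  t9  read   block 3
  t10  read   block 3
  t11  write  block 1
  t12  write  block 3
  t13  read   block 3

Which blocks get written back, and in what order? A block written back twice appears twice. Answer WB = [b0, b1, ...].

WB = [1, 1]

0: R B1 -> L1 miss  d=-]
1: W B1 -> L1 hit  d=D]
2: R B1 -> L1 hit  d=D]
3: W B1 -> L1 hit  d=D]
4: R B5 -> L1 miss wb->B1  d=-]
5: R B1 -> L1 miss  d=-]
6: R B2 -> L0 miss  d=-]
7: R B2 -> L0 hit  d=-]
8: R B1 -> L1 hit  d=-]
9: R B3 -> L1 miss  d=-]
10: R B3 -> L1 hit  d=-]
11: W B1 -> L1 miss  d=D]
12: W B3 -> L1 miss wb->B1  d=D]
13: R B3 -> L1 hit  d=D]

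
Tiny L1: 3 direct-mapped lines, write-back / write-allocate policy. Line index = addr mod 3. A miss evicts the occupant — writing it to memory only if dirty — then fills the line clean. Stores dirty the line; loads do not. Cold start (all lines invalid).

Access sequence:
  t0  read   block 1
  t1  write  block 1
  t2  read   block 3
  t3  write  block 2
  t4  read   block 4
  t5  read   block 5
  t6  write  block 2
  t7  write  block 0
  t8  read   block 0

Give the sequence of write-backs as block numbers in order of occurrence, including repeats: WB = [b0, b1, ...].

WB = [1, 2]

0: R B1 → L1 miss [-]
1: W B1 → L1 hit [D]
2: R B3 → L0 miss [-]
3: W B2 → L2 miss [D]
4: R B4 → L1 miss wb→B1 [-]
5: R B5 → L2 miss wb→B2 [-]
6: W B2 → L2 miss [D]
7: W B0 → L0 miss [D]
8: R B0 → L0 hit [D]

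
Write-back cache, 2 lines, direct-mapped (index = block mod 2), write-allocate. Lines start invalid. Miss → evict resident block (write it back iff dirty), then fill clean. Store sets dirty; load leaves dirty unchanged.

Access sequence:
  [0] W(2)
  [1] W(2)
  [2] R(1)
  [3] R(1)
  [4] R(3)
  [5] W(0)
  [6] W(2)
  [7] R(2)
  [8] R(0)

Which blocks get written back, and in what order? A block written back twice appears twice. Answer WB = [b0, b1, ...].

  0 | W B2 → L0 miss [D]
  1 | W B2 → L0 hit [D]
  2 | R B1 → L1 miss [-]
  3 | R B1 → L1 hit [-]
  4 | R B3 → L1 miss [-]
  5 | W B0 → L0 miss wb→B2 [D]
  6 | W B2 → L0 miss wb→B0 [D]
  7 | R B2 → L0 hit [D]
  8 | R B0 → L0 miss wb→B2 [-]

WB = [2, 0, 2]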